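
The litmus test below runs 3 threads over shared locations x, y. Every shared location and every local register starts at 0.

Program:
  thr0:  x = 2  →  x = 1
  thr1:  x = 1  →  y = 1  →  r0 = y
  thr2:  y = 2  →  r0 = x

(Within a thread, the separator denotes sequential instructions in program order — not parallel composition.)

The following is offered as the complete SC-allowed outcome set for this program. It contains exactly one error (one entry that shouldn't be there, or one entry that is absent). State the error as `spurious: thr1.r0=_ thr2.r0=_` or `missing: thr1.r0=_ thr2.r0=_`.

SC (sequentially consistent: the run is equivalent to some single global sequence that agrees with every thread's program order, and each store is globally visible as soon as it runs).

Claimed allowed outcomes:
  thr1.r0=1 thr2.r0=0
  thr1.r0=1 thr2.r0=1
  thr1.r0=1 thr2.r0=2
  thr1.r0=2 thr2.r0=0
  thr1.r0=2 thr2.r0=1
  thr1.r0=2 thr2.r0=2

spurious: thr1.r0=2 thr2.r0=0

outcome vector order: (thr1.r0,thr2.r0)
under SC → 10; 11; 12; 21; 22
claimed∖SC = {20}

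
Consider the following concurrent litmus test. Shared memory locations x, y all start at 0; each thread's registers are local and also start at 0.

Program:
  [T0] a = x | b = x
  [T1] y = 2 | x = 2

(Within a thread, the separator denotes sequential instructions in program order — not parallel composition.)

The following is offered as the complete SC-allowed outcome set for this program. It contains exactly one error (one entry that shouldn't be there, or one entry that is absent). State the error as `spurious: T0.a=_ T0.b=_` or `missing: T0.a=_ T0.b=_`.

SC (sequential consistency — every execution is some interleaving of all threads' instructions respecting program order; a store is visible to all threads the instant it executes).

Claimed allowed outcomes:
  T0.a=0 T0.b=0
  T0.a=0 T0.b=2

missing: T0.a=2 T0.b=2

outcome vector order: (T0.a,T0.b)
SC (3): 0/0; 0/2; 2/2
SC∖claimed = {2/2}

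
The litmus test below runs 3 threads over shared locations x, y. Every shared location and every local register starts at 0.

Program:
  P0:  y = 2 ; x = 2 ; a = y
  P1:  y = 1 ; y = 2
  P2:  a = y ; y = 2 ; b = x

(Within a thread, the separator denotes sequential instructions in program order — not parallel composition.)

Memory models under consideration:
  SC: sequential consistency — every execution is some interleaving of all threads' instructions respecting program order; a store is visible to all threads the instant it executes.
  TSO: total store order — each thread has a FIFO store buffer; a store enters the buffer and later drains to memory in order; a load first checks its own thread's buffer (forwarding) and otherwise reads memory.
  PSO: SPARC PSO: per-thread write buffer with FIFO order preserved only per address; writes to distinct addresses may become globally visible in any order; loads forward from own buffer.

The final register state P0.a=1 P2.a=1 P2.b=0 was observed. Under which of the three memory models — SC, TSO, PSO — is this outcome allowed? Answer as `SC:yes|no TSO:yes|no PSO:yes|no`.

SC:no TSO:yes PSO:yes

outcome vector order: (P0.a,P2.a,P2.b)
[SC] allowed = {1/0/0; 1/0/2; 1/1/2; 1/2/0; 1/2/2; 2/0/0; 2/0/2; 2/1/0; 2/1/2; 2/2/0; 2/2/2}
[TSO] allowed = {1/0/0; 1/0/2; 1/1/0; 1/1/2; 1/2/0; 1/2/2; 2/0/0; 2/0/2; 2/1/0; 2/1/2; 2/2/0; 2/2/2}
[PSO] allowed = {1/0/0; 1/0/2; 1/1/0; 1/1/2; 1/2/0; 1/2/2; 2/0/0; 2/0/2; 2/1/0; 2/1/2; 2/2/0; 2/2/2}
target 1/1/0 ∈ {TSO,PSO}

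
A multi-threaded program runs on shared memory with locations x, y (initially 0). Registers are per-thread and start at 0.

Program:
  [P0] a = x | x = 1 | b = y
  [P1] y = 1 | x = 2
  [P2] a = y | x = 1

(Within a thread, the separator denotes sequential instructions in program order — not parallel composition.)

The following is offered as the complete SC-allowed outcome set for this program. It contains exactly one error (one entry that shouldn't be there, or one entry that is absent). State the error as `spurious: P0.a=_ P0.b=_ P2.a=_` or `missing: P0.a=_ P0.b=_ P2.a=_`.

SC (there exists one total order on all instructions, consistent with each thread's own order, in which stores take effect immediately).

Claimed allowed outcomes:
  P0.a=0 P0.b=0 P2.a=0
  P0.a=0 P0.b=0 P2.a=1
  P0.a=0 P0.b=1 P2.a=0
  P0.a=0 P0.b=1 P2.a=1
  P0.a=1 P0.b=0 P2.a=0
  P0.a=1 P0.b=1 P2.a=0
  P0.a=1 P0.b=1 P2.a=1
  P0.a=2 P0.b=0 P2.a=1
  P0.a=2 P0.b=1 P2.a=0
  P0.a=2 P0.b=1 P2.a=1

outcome vector order: (P0.a,P0.b,P2.a)
[SC] allowed = {000 001 010 011 100 110 111 210 211}
claimed∖SC = {201}

spurious: P0.a=2 P0.b=0 P2.a=1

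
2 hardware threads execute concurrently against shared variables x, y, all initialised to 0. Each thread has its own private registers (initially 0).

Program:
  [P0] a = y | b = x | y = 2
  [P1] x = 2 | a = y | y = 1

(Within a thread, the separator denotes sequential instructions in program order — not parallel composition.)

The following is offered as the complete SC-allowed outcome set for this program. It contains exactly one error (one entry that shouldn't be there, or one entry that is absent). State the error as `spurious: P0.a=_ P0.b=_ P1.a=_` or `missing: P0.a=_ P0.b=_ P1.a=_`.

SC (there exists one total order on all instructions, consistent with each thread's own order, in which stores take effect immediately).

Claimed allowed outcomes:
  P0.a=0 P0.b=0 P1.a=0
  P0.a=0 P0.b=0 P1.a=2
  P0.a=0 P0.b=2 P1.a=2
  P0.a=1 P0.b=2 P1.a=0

outcome vector order: (P0.a,P0.b,P1.a)
under SC → 000, 002, 020, 022, 120
SC∖claimed = {020}

missing: P0.a=0 P0.b=2 P1.a=0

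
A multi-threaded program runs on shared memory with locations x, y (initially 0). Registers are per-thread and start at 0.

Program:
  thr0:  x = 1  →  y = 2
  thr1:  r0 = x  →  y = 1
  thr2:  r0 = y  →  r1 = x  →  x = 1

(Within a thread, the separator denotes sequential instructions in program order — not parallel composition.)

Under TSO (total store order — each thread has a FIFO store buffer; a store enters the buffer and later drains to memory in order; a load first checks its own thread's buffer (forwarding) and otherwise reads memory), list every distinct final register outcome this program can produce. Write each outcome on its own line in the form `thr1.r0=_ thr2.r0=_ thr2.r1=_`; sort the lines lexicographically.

thr1.r0=0 thr2.r0=0 thr2.r1=0
thr1.r0=0 thr2.r0=0 thr2.r1=1
thr1.r0=0 thr2.r0=1 thr2.r1=0
thr1.r0=0 thr2.r0=1 thr2.r1=1
thr1.r0=0 thr2.r0=2 thr2.r1=1
thr1.r0=1 thr2.r0=0 thr2.r1=0
thr1.r0=1 thr2.r0=0 thr2.r1=1
thr1.r0=1 thr2.r0=1 thr2.r1=1
thr1.r0=1 thr2.r0=2 thr2.r1=1

outcome vector order: (thr1.r0,thr2.r0,thr2.r1)
|TSO outcomes| = 9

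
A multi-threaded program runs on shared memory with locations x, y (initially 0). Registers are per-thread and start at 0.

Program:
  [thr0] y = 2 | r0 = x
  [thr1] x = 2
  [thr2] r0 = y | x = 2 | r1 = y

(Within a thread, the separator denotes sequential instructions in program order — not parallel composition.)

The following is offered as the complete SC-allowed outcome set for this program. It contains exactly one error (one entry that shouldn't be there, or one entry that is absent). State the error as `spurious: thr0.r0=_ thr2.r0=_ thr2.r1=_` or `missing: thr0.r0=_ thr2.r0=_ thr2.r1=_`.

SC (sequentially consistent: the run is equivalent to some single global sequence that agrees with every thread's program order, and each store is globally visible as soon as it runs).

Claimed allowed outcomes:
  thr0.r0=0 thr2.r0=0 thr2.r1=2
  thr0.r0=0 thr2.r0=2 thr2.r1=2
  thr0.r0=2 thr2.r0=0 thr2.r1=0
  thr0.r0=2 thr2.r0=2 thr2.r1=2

outcome vector order: (thr0.r0,thr2.r0,thr2.r1)
under SC → 0/0/2 0/2/2 2/0/0 2/0/2 2/2/2
SC∖claimed = {2/0/2}

missing: thr0.r0=2 thr2.r0=0 thr2.r1=2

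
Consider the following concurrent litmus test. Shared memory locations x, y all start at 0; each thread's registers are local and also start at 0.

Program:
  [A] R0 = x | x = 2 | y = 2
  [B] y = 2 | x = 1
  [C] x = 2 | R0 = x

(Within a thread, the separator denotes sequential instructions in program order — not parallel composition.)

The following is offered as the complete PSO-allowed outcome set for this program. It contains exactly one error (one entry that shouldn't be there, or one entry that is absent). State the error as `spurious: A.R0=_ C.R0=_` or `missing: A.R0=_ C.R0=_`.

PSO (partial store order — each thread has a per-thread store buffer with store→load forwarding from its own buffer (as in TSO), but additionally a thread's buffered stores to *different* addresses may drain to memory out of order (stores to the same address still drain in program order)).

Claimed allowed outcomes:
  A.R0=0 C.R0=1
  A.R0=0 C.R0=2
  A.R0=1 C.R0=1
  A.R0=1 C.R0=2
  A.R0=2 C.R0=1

missing: A.R0=2 C.R0=2

outcome vector order: (A.R0,C.R0)
[PSO] allowed = {0/1; 0/2; 1/1; 1/2; 2/1; 2/2}
PSO∖claimed = {2/2}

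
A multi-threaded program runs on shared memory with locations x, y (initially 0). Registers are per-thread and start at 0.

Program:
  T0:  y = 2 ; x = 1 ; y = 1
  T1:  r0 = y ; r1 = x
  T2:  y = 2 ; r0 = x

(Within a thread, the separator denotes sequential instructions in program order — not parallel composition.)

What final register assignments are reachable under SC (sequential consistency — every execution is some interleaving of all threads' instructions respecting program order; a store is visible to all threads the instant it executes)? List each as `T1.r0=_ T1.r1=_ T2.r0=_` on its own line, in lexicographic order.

T1.r0=0 T1.r1=0 T2.r0=0
T1.r0=0 T1.r1=0 T2.r0=1
T1.r0=0 T1.r1=1 T2.r0=0
T1.r0=0 T1.r1=1 T2.r0=1
T1.r0=1 T1.r1=1 T2.r0=0
T1.r0=1 T1.r1=1 T2.r0=1
T1.r0=2 T1.r1=0 T2.r0=0
T1.r0=2 T1.r1=0 T2.r0=1
T1.r0=2 T1.r1=1 T2.r0=0
T1.r0=2 T1.r1=1 T2.r0=1

outcome vector order: (T1.r0,T1.r1,T2.r0)
|SC outcomes| = 10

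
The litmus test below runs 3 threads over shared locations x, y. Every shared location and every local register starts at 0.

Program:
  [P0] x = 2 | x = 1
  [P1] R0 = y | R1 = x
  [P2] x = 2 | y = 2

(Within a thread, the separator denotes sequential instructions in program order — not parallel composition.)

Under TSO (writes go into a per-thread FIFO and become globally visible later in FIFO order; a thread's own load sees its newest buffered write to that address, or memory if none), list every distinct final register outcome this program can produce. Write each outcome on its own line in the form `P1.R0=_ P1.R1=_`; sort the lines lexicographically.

P1.R0=0 P1.R1=0
P1.R0=0 P1.R1=1
P1.R0=0 P1.R1=2
P1.R0=2 P1.R1=1
P1.R0=2 P1.R1=2

outcome vector order: (P1.R0,P1.R1)
|TSO outcomes| = 5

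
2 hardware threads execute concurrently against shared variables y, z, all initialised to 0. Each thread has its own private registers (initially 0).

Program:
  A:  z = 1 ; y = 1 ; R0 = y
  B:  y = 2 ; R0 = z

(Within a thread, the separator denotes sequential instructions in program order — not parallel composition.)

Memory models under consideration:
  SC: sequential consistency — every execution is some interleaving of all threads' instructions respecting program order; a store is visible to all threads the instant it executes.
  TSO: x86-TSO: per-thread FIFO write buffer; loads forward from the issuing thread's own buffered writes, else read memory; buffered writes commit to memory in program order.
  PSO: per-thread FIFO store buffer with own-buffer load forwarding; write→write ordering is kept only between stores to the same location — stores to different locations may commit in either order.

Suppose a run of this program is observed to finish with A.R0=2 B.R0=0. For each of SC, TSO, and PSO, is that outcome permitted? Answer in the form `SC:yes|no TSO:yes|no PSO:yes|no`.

outcome vector order: (A.R0,B.R0)
SC: 3 outcomes — {<1 0>, <1 1>, <2 1>}
TSO: 4 outcomes — {<1 0>, <1 1>, <2 0>, <2 1>}
PSO: 4 outcomes — {<1 0>, <1 1>, <2 0>, <2 1>}
target <2 0> ∈ {TSO,PSO}

SC:no TSO:yes PSO:yes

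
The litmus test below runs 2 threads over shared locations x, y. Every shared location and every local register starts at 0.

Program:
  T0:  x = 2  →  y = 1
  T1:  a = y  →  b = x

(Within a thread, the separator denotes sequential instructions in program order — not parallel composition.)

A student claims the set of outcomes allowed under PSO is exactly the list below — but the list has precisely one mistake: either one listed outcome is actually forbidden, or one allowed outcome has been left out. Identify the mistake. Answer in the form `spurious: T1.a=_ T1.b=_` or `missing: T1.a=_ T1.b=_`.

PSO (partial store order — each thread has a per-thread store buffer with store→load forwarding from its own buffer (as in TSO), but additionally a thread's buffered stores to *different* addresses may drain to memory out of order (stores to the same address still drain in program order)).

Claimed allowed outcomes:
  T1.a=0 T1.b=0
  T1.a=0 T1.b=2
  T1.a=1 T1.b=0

missing: T1.a=1 T1.b=2

outcome vector order: (T1.a,T1.b)
under PSO → 00, 02, 10, 12
PSO∖claimed = {12}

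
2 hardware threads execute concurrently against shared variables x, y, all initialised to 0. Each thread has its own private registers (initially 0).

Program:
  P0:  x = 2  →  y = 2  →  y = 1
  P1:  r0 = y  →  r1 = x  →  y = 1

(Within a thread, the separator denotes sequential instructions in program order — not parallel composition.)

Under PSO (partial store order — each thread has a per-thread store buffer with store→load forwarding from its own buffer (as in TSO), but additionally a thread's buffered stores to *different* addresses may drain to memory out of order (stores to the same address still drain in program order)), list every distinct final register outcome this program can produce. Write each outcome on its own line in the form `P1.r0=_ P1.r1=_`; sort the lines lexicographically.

outcome vector order: (P1.r0,P1.r1)
|PSO outcomes| = 6

P1.r0=0 P1.r1=0
P1.r0=0 P1.r1=2
P1.r0=1 P1.r1=0
P1.r0=1 P1.r1=2
P1.r0=2 P1.r1=0
P1.r0=2 P1.r1=2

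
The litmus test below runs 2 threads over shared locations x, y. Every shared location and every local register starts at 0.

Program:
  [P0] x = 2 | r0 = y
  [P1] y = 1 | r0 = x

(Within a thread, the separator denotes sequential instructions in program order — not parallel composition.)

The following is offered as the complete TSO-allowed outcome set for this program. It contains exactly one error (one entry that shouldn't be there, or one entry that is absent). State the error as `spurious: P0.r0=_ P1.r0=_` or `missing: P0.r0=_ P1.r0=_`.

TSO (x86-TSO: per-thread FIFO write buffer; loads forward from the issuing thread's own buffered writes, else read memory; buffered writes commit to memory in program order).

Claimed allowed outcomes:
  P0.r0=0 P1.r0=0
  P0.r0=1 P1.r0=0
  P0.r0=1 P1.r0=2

missing: P0.r0=0 P1.r0=2

outcome vector order: (P0.r0,P1.r0)
[TSO] allowed = {<0 0> <0 2> <1 0> <1 2>}
TSO∖claimed = {<0 2>}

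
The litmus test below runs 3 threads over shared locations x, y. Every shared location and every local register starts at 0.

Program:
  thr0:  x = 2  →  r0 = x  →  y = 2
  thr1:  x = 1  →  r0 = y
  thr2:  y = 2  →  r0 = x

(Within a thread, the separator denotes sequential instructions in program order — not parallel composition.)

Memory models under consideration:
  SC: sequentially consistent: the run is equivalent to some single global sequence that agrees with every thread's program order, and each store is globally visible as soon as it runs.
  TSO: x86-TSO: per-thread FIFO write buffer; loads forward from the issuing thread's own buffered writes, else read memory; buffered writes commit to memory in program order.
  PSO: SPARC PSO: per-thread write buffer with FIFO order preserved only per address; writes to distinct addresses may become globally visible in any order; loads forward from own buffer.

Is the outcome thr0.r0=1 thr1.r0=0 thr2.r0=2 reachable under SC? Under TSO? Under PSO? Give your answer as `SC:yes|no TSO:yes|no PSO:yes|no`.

outcome vector order: (thr0.r0,thr1.r0,thr2.r0)
[SC] allowed = {101 120 121 122 201 202 220 221 222}
[TSO] allowed = {100 101 102 120 121 122 200 201 202 220 221 222}
[PSO] allowed = {100 101 102 120 121 122 200 201 202 220 221 222}
target 102 ∈ {TSO,PSO}

SC:no TSO:yes PSO:yes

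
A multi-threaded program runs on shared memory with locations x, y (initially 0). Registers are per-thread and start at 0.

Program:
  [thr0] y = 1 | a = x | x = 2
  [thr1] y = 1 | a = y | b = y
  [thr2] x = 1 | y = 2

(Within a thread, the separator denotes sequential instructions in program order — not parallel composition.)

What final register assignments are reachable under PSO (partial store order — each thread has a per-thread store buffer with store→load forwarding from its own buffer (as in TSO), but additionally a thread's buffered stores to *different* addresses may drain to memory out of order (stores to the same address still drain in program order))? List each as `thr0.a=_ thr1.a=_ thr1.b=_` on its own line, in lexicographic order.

outcome vector order: (thr0.a,thr1.a,thr1.b)
|PSO outcomes| = 8

thr0.a=0 thr1.a=1 thr1.b=1
thr0.a=0 thr1.a=1 thr1.b=2
thr0.a=0 thr1.a=2 thr1.b=1
thr0.a=0 thr1.a=2 thr1.b=2
thr0.a=1 thr1.a=1 thr1.b=1
thr0.a=1 thr1.a=1 thr1.b=2
thr0.a=1 thr1.a=2 thr1.b=1
thr0.a=1 thr1.a=2 thr1.b=2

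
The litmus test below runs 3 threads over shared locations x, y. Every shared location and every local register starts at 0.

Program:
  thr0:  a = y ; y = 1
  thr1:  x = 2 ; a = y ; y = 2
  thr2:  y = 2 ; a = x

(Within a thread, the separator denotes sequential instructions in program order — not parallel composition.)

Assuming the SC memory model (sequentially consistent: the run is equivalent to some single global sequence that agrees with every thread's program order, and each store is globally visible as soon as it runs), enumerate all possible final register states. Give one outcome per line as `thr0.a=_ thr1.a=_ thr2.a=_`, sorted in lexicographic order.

outcome vector order: (thr0.a,thr1.a,thr2.a)
|SC outcomes| = 10

thr0.a=0 thr1.a=0 thr2.a=2
thr0.a=0 thr1.a=1 thr2.a=0
thr0.a=0 thr1.a=1 thr2.a=2
thr0.a=0 thr1.a=2 thr2.a=0
thr0.a=0 thr1.a=2 thr2.a=2
thr0.a=2 thr1.a=0 thr2.a=2
thr0.a=2 thr1.a=1 thr2.a=0
thr0.a=2 thr1.a=1 thr2.a=2
thr0.a=2 thr1.a=2 thr2.a=0
thr0.a=2 thr1.a=2 thr2.a=2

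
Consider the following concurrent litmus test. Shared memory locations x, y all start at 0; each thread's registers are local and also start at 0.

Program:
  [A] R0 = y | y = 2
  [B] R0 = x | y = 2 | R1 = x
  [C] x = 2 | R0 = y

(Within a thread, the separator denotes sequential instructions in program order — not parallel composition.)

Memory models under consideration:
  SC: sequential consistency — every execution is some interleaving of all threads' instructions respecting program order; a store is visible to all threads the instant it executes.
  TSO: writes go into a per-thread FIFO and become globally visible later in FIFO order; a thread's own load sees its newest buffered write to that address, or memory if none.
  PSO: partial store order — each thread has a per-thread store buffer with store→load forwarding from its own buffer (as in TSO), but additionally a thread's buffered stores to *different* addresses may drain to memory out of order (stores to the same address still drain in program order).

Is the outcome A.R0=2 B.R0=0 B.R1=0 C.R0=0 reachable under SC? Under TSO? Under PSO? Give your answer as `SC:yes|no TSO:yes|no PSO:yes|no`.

outcome vector order: (A.R0,B.R0,B.R1,C.R0)
SC (10): <0 0 0 2>, <0 0 2 0>, <0 0 2 2>, <0 2 2 0>, <0 2 2 2>, <2 0 0 2>, <2 0 2 0>, <2 0 2 2>, <2 2 2 0>, <2 2 2 2>
TSO (12): <0 0 0 0>, <0 0 0 2>, <0 0 2 0>, <0 0 2 2>, <0 2 2 0>, <0 2 2 2>, <2 0 0 0>, <2 0 0 2>, <2 0 2 0>, <2 0 2 2>, <2 2 2 0>, <2 2 2 2>
PSO (12): <0 0 0 0>, <0 0 0 2>, <0 0 2 0>, <0 0 2 2>, <0 2 2 0>, <0 2 2 2>, <2 0 0 0>, <2 0 0 2>, <2 0 2 0>, <2 0 2 2>, <2 2 2 0>, <2 2 2 2>
target <2 0 0 0> ∈ {TSO,PSO}

SC:no TSO:yes PSO:yes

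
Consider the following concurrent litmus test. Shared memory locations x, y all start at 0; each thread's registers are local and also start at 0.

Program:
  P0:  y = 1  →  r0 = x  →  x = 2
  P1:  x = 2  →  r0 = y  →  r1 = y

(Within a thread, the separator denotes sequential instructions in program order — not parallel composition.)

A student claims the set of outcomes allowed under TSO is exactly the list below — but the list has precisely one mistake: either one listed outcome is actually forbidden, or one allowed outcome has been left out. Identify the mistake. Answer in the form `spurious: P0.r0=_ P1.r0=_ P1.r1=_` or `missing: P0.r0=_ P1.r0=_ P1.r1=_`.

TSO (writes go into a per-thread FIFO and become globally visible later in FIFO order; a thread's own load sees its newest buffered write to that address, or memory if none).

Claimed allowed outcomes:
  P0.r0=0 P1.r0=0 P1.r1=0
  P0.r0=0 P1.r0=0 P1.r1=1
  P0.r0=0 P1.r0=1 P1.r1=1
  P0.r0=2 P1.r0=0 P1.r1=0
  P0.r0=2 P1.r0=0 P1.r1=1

missing: P0.r0=2 P1.r0=1 P1.r1=1

outcome vector order: (P0.r0,P1.r0,P1.r1)
TSO (6): 0/0/0 0/0/1 0/1/1 2/0/0 2/0/1 2/1/1
TSO∖claimed = {2/1/1}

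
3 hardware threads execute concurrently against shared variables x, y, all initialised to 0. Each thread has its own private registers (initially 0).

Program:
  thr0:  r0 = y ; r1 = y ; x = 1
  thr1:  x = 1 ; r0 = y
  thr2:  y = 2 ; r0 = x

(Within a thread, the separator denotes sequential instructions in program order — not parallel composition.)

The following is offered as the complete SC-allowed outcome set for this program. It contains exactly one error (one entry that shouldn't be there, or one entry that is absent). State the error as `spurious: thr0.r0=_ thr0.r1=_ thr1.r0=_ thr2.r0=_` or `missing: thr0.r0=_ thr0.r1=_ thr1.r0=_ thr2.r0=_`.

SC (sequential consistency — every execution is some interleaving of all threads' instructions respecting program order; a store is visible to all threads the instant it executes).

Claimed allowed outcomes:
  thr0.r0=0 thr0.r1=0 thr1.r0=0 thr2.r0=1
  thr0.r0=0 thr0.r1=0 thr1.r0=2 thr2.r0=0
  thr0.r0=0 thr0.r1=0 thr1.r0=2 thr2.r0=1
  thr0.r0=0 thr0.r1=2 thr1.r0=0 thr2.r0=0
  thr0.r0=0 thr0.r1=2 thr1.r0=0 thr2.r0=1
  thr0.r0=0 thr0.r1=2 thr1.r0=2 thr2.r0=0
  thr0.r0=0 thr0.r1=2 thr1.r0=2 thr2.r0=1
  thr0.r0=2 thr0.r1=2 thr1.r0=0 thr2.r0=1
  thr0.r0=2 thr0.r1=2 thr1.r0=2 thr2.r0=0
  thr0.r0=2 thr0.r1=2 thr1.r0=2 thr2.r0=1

spurious: thr0.r0=0 thr0.r1=2 thr1.r0=0 thr2.r0=0

outcome vector order: (thr0.r0,thr0.r1,thr1.r0,thr2.r0)
SC: 9 outcomes — {0/0/0/1, 0/0/2/0, 0/0/2/1, 0/2/0/1, 0/2/2/0, 0/2/2/1, 2/2/0/1, 2/2/2/0, 2/2/2/1}
claimed∖SC = {0/2/0/0}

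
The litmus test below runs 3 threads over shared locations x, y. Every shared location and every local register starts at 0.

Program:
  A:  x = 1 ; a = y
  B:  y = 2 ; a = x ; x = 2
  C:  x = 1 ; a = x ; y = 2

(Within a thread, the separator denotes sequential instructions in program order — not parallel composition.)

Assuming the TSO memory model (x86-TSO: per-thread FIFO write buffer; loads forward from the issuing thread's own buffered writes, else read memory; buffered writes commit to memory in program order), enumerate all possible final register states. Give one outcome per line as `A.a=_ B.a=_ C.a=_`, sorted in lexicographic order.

A.a=0 B.a=0 C.a=1
A.a=0 B.a=0 C.a=2
A.a=0 B.a=1 C.a=1
A.a=0 B.a=1 C.a=2
A.a=2 B.a=0 C.a=1
A.a=2 B.a=0 C.a=2
A.a=2 B.a=1 C.a=1
A.a=2 B.a=1 C.a=2

outcome vector order: (A.a,B.a,C.a)
|TSO outcomes| = 8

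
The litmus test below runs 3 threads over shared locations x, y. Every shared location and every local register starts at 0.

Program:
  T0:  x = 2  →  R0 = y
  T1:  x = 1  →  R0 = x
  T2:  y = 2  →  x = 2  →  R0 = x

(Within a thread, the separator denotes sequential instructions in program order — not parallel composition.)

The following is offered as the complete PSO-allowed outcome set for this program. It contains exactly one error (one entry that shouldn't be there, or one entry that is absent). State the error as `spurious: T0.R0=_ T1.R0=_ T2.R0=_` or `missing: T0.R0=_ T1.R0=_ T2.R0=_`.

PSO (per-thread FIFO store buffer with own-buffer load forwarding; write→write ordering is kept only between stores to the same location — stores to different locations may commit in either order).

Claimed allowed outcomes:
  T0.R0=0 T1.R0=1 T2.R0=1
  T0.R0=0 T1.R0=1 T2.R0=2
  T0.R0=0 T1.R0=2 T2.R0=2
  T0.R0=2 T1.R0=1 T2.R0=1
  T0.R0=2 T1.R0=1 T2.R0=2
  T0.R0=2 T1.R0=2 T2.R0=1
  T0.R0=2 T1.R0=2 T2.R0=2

outcome vector order: (T0.R0,T1.R0,T2.R0)
PSO: 8 outcomes — {<0 1 1>, <0 1 2>, <0 2 1>, <0 2 2>, <2 1 1>, <2 1 2>, <2 2 1>, <2 2 2>}
PSO∖claimed = {<0 2 1>}

missing: T0.R0=0 T1.R0=2 T2.R0=1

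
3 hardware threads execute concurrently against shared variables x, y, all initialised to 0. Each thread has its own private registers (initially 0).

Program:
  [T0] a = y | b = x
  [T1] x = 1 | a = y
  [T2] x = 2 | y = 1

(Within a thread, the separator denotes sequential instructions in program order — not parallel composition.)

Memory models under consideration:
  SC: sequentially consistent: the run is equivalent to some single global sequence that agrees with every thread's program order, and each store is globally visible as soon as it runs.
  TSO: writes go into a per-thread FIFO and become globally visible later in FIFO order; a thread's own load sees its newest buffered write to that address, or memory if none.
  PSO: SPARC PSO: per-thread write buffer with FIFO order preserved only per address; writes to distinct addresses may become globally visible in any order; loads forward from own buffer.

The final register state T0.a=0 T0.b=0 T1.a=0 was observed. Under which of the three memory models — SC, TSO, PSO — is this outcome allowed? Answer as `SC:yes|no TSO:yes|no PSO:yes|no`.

outcome vector order: (T0.a,T0.b,T1.a)
SC: 10 outcomes — {(0,0,0); (0,0,1); (0,1,0); (0,1,1); (0,2,0); (0,2,1); (1,1,0); (1,1,1); (1,2,0); (1,2,1)}
TSO: 10 outcomes — {(0,0,0); (0,0,1); (0,1,0); (0,1,1); (0,2,0); (0,2,1); (1,1,0); (1,1,1); (1,2,0); (1,2,1)}
PSO: 12 outcomes — {(0,0,0); (0,0,1); (0,1,0); (0,1,1); (0,2,0); (0,2,1); (1,0,0); (1,0,1); (1,1,0); (1,1,1); (1,2,0); (1,2,1)}
target (0,0,0) ∈ {SC,TSO,PSO}

SC:yes TSO:yes PSO:yes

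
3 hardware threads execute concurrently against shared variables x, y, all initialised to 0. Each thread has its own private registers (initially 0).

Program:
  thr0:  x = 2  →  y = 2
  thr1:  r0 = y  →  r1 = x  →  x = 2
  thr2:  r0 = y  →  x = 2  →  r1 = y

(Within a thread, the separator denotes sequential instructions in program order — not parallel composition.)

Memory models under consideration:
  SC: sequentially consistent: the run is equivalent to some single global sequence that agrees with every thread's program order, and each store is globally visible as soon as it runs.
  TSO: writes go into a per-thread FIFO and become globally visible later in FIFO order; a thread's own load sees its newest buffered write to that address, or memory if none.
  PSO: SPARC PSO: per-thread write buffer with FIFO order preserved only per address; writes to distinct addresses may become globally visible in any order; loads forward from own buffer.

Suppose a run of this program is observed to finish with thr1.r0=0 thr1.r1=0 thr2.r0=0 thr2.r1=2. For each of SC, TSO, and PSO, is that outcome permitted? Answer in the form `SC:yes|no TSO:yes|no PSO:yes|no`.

outcome vector order: (thr1.r0,thr1.r1,thr2.r0,thr2.r1)
SC: 9 outcomes — {(0,0,0,0), (0,0,0,2), (0,0,2,2), (0,2,0,0), (0,2,0,2), (0,2,2,2), (2,2,0,0), (2,2,0,2), (2,2,2,2)}
TSO: 9 outcomes — {(0,0,0,0), (0,0,0,2), (0,0,2,2), (0,2,0,0), (0,2,0,2), (0,2,2,2), (2,2,0,0), (2,2,0,2), (2,2,2,2)}
PSO: 12 outcomes — {(0,0,0,0), (0,0,0,2), (0,0,2,2), (0,2,0,0), (0,2,0,2), (0,2,2,2), (2,0,0,0), (2,0,0,2), (2,0,2,2), (2,2,0,0), (2,2,0,2), (2,2,2,2)}
target (0,0,0,2) ∈ {SC,TSO,PSO}

SC:yes TSO:yes PSO:yes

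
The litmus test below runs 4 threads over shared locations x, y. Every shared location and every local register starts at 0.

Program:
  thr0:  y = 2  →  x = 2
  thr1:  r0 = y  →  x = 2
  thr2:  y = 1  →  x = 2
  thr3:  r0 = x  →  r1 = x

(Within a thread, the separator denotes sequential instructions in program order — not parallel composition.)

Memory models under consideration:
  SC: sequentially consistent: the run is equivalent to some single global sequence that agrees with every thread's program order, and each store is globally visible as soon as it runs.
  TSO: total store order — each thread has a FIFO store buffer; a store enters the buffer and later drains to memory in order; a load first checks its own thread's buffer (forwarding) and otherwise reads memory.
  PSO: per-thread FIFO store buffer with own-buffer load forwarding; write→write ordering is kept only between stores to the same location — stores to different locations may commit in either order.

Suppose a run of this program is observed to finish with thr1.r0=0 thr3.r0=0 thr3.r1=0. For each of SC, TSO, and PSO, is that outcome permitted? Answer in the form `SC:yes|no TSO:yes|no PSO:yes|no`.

SC:yes TSO:yes PSO:yes

outcome vector order: (thr1.r0,thr3.r0,thr3.r1)
SC (9): 000 002 022 100 102 122 200 202 222
TSO (9): 000 002 022 100 102 122 200 202 222
PSO (9): 000 002 022 100 102 122 200 202 222
target 000 ∈ {SC,TSO,PSO}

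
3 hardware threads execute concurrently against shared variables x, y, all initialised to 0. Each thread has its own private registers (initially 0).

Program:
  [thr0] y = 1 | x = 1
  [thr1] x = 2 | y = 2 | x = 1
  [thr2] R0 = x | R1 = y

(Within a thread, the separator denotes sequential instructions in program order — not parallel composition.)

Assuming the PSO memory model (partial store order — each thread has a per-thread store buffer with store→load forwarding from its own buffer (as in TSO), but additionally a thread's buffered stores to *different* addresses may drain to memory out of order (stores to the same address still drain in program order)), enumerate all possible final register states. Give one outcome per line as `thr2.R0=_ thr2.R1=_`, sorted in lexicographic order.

outcome vector order: (thr2.R0,thr2.R1)
|PSO outcomes| = 9

thr2.R0=0 thr2.R1=0
thr2.R0=0 thr2.R1=1
thr2.R0=0 thr2.R1=2
thr2.R0=1 thr2.R1=0
thr2.R0=1 thr2.R1=1
thr2.R0=1 thr2.R1=2
thr2.R0=2 thr2.R1=0
thr2.R0=2 thr2.R1=1
thr2.R0=2 thr2.R1=2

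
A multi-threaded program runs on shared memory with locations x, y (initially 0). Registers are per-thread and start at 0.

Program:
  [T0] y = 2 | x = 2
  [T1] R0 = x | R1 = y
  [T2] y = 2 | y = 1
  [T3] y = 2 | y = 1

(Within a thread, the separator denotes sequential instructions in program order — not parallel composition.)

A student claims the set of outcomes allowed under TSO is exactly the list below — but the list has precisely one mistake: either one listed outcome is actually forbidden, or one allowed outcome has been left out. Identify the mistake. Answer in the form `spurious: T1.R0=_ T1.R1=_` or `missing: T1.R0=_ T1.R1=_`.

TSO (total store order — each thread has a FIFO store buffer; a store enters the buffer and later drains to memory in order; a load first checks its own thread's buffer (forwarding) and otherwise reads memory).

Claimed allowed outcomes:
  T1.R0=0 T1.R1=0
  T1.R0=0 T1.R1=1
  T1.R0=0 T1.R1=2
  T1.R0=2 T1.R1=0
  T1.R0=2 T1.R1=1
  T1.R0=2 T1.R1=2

outcome vector order: (T1.R0,T1.R1)
TSO: 5 outcomes — {00; 01; 02; 21; 22}
claimed∖TSO = {20}

spurious: T1.R0=2 T1.R1=0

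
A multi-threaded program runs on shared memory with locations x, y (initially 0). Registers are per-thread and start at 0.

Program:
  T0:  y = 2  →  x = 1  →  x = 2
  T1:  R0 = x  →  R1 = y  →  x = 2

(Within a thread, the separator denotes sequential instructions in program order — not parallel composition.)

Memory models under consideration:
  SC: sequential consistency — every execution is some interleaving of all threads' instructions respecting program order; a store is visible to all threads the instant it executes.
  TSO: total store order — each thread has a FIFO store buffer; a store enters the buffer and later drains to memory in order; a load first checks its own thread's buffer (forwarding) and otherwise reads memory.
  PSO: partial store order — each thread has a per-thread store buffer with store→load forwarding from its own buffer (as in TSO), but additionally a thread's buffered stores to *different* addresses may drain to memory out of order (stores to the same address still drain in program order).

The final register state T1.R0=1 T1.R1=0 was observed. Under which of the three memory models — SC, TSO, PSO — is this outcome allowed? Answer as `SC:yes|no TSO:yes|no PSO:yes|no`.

SC:no TSO:no PSO:yes

outcome vector order: (T1.R0,T1.R1)
[SC] allowed = {(0,0); (0,2); (1,2); (2,2)}
[TSO] allowed = {(0,0); (0,2); (1,2); (2,2)}
[PSO] allowed = {(0,0); (0,2); (1,0); (1,2); (2,0); (2,2)}
target (1,0) ∈ {PSO}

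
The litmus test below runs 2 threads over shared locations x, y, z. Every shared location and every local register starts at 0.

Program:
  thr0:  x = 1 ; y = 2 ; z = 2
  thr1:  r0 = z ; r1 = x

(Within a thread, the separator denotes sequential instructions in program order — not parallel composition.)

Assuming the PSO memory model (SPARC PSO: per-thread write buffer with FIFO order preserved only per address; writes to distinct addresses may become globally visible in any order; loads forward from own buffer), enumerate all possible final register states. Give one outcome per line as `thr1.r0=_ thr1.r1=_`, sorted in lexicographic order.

thr1.r0=0 thr1.r1=0
thr1.r0=0 thr1.r1=1
thr1.r0=2 thr1.r1=0
thr1.r0=2 thr1.r1=1

outcome vector order: (thr1.r0,thr1.r1)
|PSO outcomes| = 4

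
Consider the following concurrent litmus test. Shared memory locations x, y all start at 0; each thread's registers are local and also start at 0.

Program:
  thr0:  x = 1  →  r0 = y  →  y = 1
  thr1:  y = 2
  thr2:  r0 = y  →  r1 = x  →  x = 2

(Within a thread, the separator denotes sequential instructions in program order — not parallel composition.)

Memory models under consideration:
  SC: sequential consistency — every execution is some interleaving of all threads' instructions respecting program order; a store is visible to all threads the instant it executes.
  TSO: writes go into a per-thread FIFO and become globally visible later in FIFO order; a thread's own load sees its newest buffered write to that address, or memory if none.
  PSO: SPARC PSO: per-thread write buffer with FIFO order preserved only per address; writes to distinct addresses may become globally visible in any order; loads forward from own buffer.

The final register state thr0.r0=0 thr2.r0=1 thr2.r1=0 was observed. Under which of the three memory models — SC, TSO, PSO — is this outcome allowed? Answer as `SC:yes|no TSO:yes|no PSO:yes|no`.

outcome vector order: (thr0.r0,thr2.r0,thr2.r1)
SC: 9 outcomes — {0/0/0; 0/0/1; 0/1/1; 0/2/1; 2/0/0; 2/0/1; 2/1/1; 2/2/0; 2/2/1}
TSO: 10 outcomes — {0/0/0; 0/0/1; 0/1/1; 0/2/0; 0/2/1; 2/0/0; 2/0/1; 2/1/1; 2/2/0; 2/2/1}
PSO: 12 outcomes — {0/0/0; 0/0/1; 0/1/0; 0/1/1; 0/2/0; 0/2/1; 2/0/0; 2/0/1; 2/1/0; 2/1/1; 2/2/0; 2/2/1}
target 0/1/0 ∈ {PSO}

SC:no TSO:no PSO:yes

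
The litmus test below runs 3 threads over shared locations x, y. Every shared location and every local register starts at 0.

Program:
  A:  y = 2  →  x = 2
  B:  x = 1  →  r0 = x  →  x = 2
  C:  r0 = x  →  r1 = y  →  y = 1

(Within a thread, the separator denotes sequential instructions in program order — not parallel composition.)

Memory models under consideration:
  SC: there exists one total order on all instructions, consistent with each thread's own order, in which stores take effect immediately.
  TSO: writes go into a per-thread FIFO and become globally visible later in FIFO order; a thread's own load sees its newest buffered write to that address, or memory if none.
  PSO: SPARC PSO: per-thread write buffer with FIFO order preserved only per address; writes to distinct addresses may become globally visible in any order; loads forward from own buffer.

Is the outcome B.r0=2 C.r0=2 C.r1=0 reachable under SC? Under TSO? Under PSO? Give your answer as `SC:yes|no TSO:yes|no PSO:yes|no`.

SC:no TSO:no PSO:yes

outcome vector order: (B.r0,C.r0,C.r1)
under SC → 1/0/0, 1/0/2, 1/1/0, 1/1/2, 1/2/0, 1/2/2, 2/0/0, 2/0/2, 2/1/0, 2/1/2, 2/2/2
under TSO → 1/0/0, 1/0/2, 1/1/0, 1/1/2, 1/2/0, 1/2/2, 2/0/0, 2/0/2, 2/1/0, 2/1/2, 2/2/2
under PSO → 1/0/0, 1/0/2, 1/1/0, 1/1/2, 1/2/0, 1/2/2, 2/0/0, 2/0/2, 2/1/0, 2/1/2, 2/2/0, 2/2/2
target 2/2/0 ∈ {PSO}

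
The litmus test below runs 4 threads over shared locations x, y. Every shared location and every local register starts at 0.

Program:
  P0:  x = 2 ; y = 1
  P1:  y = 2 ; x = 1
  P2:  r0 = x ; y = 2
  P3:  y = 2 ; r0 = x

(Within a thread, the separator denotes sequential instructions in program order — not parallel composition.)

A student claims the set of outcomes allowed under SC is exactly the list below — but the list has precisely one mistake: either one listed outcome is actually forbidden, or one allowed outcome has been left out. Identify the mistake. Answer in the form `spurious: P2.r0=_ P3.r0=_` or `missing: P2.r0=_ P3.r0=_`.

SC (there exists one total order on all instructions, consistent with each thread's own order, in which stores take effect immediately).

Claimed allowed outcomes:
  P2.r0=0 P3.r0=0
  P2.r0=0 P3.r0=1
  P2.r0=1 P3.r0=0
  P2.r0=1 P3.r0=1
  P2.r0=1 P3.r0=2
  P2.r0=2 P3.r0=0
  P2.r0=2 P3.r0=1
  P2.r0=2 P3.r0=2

outcome vector order: (P2.r0,P3.r0)
SC (9): 00, 01, 02, 10, 11, 12, 20, 21, 22
SC∖claimed = {02}

missing: P2.r0=0 P3.r0=2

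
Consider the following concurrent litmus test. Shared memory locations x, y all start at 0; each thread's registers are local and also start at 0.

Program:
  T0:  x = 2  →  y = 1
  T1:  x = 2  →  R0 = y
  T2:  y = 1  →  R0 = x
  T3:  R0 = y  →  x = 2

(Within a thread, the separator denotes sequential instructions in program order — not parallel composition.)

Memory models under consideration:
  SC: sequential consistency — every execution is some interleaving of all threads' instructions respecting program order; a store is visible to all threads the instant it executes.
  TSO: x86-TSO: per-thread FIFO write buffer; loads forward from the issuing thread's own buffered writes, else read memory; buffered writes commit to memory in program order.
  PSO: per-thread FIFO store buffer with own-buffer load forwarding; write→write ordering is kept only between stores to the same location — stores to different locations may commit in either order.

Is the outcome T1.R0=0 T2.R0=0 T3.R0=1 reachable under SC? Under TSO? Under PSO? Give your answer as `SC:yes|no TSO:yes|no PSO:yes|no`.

outcome vector order: (T1.R0,T2.R0,T3.R0)
[SC] allowed = {(0,2,0); (0,2,1); (1,0,0); (1,0,1); (1,2,0); (1,2,1)}
[TSO] allowed = {(0,0,0); (0,0,1); (0,2,0); (0,2,1); (1,0,0); (1,0,1); (1,2,0); (1,2,1)}
[PSO] allowed = {(0,0,0); (0,0,1); (0,2,0); (0,2,1); (1,0,0); (1,0,1); (1,2,0); (1,2,1)}
target (0,0,1) ∈ {TSO,PSO}

SC:no TSO:yes PSO:yes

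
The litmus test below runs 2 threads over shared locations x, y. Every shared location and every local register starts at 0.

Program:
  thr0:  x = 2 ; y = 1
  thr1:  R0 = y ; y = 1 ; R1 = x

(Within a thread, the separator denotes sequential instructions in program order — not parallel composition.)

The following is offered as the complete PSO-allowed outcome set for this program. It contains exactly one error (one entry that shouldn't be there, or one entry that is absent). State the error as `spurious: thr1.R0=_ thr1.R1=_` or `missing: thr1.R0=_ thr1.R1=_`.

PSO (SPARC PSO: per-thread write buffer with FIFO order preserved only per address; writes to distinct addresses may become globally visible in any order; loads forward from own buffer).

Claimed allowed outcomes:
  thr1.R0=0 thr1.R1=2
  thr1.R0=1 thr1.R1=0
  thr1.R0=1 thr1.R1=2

missing: thr1.R0=0 thr1.R1=0

outcome vector order: (thr1.R0,thr1.R1)
PSO: 4 outcomes — {<0 0>, <0 2>, <1 0>, <1 2>}
PSO∖claimed = {<0 0>}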